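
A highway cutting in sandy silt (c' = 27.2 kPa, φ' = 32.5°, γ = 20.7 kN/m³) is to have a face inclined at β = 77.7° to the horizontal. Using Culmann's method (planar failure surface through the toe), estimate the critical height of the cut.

H_c = 14.66 m

Culmann's analysis gives the critical failure plane at α_cr = (β + φ')/2 = (77.7 + 32.5)/2 = 55.1°, and the critical height
H_c = (4c'/γ) · sinβ cosφ' / [1 − cos(β − φ')]
    = (4·27.2/20.7) · sin77.7°·cos32.5° / [1 − cos(45.2°)]
    = 5.256 · 0.9770·0.8434 / [1 − 0.7046]
    = 5.256 · 0.8240 / 0.2954
    = 14.66 m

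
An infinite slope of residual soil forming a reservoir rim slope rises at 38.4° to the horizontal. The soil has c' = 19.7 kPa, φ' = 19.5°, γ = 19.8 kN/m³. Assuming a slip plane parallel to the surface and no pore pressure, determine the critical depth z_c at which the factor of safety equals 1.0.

Setting FS = 1.00 in FS = [c' + γz cos²β tanφ'] / [γz sinβ cosβ] and solving for z:
z = c' / [γ cosβ (FS·sinβ − cosβ·tanφ')]
  = 19.7 / [19.8·cos38.4°·(1.00·sin38.4° − cos38.4°·tan19.5°)]
  = 19.7 / [19.8·0.7837·(1.00·0.6211 − 0.7837·0.3541)]
  = 19.7 / 5.3321 = 3.695 m

z_c = 3.69 m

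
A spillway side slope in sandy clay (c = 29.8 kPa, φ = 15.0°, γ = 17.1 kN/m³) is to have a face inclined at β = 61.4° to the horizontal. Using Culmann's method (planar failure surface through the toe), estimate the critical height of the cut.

Culmann's analysis gives the critical failure plane at α_cr = (β + φ)/2 = (61.4 + 15.0)/2 = 38.2°, and the critical height
H_c = (4c/γ) · sinβ cosφ / [1 − cos(β − φ)]
    = (4·29.8/17.1) · sin61.4°·cos15.0° / [1 − cos(46.4°)]
    = 6.971 · 0.8780·0.9659 / [1 − 0.6896]
    = 6.971 · 0.8481 / 0.3104
    = 19.05 m

H_c = 19.05 m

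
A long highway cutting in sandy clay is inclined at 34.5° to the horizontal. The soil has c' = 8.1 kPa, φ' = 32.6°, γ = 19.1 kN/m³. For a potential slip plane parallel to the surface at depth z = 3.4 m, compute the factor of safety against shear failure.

For an infinite slope with a slip plane parallel to the surface (no pore pressure): FS = [c' + γz cos²β tanφ'] / [γz sinβ cosβ].
γz = 19.1·3.4 = 64.94 kN/m²
Numerator = 8.1 + 64.94·cos²34.5°·tan32.6° = 8.1 + 64.94·0.6792·0.6395 = 36.307 kPa
Denominator = 64.94·sin34.5°·cos34.5° = 64.94·0.5664·0.8241 = 30.313 kPa
FS = 36.307 / 30.313 = 1.198

FS = 1.20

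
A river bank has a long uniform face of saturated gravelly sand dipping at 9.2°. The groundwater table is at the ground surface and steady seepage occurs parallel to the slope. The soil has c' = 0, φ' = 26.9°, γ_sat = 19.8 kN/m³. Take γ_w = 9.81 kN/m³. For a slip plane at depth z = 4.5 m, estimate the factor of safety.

FS = 1.58

With seepage parallel to the slope and the water table at the surface, the effective normal stress on the slip plane uses the buoyant unit weight γ' = γ_sat − γ_w while the driving shear stress uses γ_sat:
FS = [c' + γ' z cos²β tanφ'] / [γ_sat z sinβ cosβ]
(For c' = 0 this reduces to FS = (γ'/γ_sat)·tanφ'/tanβ.)
γ' = 19.8 − 9.81 = 9.99 kN/m³
Numerator = 0.0 + 9.99·4.5·cos²9.2°·tan26.9° = 0.0 + 9.99·4.5·0.9744·0.5073 = 22.224 kPa
Denominator = 19.8·4.5·sin9.2°·cos9.2° = 19.8·4.5·0.1599·0.9871 = 14.062 kPa
FS = 22.224 / 14.062 = 1.580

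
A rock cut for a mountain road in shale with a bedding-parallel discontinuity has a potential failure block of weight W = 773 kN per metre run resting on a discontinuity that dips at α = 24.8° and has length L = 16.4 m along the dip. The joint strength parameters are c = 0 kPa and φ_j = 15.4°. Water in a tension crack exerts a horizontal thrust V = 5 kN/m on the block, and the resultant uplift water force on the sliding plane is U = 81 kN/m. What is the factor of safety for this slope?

Resolving the block weight along and normal to the plane and applying the Mohr–Coulomb strength on the joint:
N' = W cosα − U − V sinα = 773·cos24.8° − 81 − 5·sin24.8° = 618.6 kN/m
Driving force T = W sinα + V cosα = 773·sin24.8° + 5·cos24.8° = 328.8 kN/m
Resisting force R = c·L + N'·tanφ_j = 0·16.4 + 618.6·tan15.4° = 0.0 + 170.4 = 170.4 kN/m
FS = R / T = 170.4 / 328.8 = 0.518

FS = 0.52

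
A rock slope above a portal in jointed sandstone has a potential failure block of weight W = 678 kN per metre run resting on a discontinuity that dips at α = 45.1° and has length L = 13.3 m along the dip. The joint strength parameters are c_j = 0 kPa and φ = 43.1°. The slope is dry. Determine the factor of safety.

Resolving the block weight along and normal to the plane and applying the Mohr–Coulomb strength on the joint:
N' = W cosα = 678·cos45.1° = 478.6 kN/m
Driving force T = W sinα = 678·sin45.1° = 480.3 kN/m
Resisting force R = c_j·L + N'·tanφ = 0·13.3 + 478.6·tan43.1° = 0.0 + 447.8 = 447.8 kN/m
FS = R / T = 447.8 / 480.3 = 0.933

FS = 0.93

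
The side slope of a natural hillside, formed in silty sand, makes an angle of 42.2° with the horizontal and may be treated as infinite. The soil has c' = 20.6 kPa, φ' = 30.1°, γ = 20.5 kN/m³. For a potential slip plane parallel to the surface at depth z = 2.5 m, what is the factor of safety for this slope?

FS = 1.45

For an infinite slope with a slip plane parallel to the surface (no pore pressure): FS = [c' + γz cos²β tanφ'] / [γz sinβ cosβ].
γz = 20.5·2.5 = 51.25 kN/m²
Numerator = 20.6 + 51.25·cos²42.2°·tan30.1° = 20.6 + 51.25·0.5488·0.5797 = 36.904 kPa
Denominator = 51.25·sin42.2°·cos42.2° = 51.25·0.6717·0.7408 = 25.503 kPa
FS = 36.904 / 25.503 = 1.447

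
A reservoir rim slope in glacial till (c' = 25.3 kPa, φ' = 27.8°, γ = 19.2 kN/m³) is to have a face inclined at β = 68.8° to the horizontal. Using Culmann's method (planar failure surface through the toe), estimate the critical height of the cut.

Culmann's analysis gives the critical failure plane at α_cr = (β + φ')/2 = (68.8 + 27.8)/2 = 48.3°, and the critical height
H_c = (4c'/γ) · sinβ cosφ' / [1 − cos(β − φ')]
    = (4·25.3/19.2) · sin68.8°·cos27.8° / [1 − cos(41.0°)]
    = 5.271 · 0.9323·0.8846 / [1 − 0.7547]
    = 5.271 · 0.8247 / 0.2453
    = 17.72 m

H_c = 17.72 m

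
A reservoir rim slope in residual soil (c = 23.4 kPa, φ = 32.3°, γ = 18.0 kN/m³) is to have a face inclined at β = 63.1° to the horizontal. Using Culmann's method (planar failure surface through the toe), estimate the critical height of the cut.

H_c = 27.79 m

Culmann's analysis gives the critical failure plane at α_cr = (β + φ)/2 = (63.1 + 32.3)/2 = 47.7°, and the critical height
H_c = (4c/γ) · sinβ cosφ / [1 − cos(β − φ)]
    = (4·23.4/18.0) · sin63.1°·cos32.3° / [1 − cos(30.8°)]
    = 5.200 · 0.8918·0.8453 / [1 − 0.8590]
    = 5.200 · 0.7538 / 0.1410
    = 27.79 m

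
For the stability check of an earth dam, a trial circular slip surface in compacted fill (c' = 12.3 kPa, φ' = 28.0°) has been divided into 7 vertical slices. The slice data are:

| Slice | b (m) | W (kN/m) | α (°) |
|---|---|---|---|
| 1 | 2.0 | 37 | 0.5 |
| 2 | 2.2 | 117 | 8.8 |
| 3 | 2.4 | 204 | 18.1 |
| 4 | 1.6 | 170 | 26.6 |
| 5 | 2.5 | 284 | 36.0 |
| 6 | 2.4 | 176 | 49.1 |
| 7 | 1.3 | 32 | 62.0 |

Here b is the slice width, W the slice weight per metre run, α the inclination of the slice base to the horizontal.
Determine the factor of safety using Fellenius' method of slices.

Ordinary method of slices: FS = Σ[c'·Δl_i + (W_i cosα_i)·tanφ'] / Σ W_i sinα_i, with Δl_i = b_i / cosα_i.
Slice 1: Δl = 2.0/cos0.5° = 2.000 m; N'_1 = 37·cos0.5° = 37.0; c'Δl = 24.60; W sinα = 0.3
Slice 2: Δl = 2.2/cos8.8° = 2.226 m; N'_2 = 117·cos8.8° = 115.6; c'Δl = 27.38; W sinα = 17.9
Slice 3: Δl = 2.4/cos18.1° = 2.525 m; N'_3 = 204·cos18.1° = 193.9; c'Δl = 31.06; W sinα = 63.4
Slice 4: Δl = 1.6/cos26.6° = 1.789 m; N'_4 = 170·cos26.6° = 152.0; c'Δl = 22.01; W sinα = 76.1
Slice 5: Δl = 2.5/cos36.0° = 3.090 m; N'_5 = 284·cos36.0° = 229.8; c'Δl = 38.01; W sinα = 166.9
Slice 6: Δl = 2.4/cos49.1° = 3.666 m; N'_6 = 176·cos49.1° = 115.2; c'Δl = 45.09; W sinα = 133.0
Slice 7: Δl = 1.3/cos62.0° = 2.769 m; N'_7 = 32·cos62.0° = 15.0; c'Δl = 34.06; W sinα = 28.3
Σc'Δl = 222.2 kN/m; ΣN' = 858.6 kN/m; ΣW sinα = 485.9 kN/m
Resisting = 222.2 + 858.6·tan28.0° = 222.2 + 456.5 = 678.7 kN/m
FS = 678.7 / 485.9 = 1.397

FS = 1.40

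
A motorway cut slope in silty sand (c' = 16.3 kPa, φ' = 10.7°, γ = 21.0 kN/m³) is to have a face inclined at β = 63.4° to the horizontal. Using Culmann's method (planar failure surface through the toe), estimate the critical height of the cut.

H_c = 6.92 m

Culmann's analysis gives the critical failure plane at α_cr = (β + φ')/2 = (63.4 + 10.7)/2 = 37.0°, and the critical height
H_c = (4c'/γ) · sinβ cosφ' / [1 − cos(β − φ')]
    = (4·16.3/21.0) · sin63.4°·cos10.7° / [1 − cos(52.7°)]
    = 3.105 · 0.8942·0.9826 / [1 − 0.6060]
    = 3.105 · 0.8786 / 0.3940
    = 6.92 m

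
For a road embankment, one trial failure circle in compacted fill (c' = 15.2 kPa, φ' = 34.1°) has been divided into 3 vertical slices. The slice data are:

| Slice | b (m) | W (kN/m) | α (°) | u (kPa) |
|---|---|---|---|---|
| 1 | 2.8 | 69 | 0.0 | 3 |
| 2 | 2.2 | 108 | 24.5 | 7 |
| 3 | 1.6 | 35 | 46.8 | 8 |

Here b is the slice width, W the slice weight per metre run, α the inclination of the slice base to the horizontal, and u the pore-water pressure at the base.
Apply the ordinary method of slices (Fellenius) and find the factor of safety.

FS = 3.05

Ordinary method of slices: FS = Σ[c'·Δl_i + (W_i cosα_i − u_i·Δl_i)·tanφ'] / Σ W_i sinα_i, with Δl_i = b_i / cosα_i.
Slice 1: Δl = 2.8/cos0.0° = 2.800 m; N'_1 = 69·cos0.0° − 3·2.800 = 60.6; c'Δl = 42.56; W sinα = 0.0
Slice 2: Δl = 2.2/cos24.5° = 2.418 m; N'_2 = 108·cos24.5° − 7·2.418 = 81.4; c'Δl = 36.75; W sinα = 44.8
Slice 3: Δl = 1.6/cos46.8° = 2.337 m; N'_3 = 35·cos46.8° − 8·2.337 = 5.3; c'Δl = 35.53; W sinα = 25.5
Σc'Δl = 114.8 kN/m; ΣN' = 147.2 kN/m; ΣW sinα = 70.3 kN/m
Resisting = 114.8 + 147.2·tan34.1° = 114.8 + 99.7 = 214.5 kN/m
FS = 214.5 / 70.3 = 3.051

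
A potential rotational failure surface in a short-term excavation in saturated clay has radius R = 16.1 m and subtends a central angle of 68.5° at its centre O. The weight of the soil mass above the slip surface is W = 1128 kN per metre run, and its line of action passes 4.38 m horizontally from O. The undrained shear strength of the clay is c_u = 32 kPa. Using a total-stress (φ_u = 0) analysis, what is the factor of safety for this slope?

FS = 2.01

Taking moments about the centre O, the resisting moment is provided by the undrained shear strength acting along the arc:
Arc length L_a = R·θ = 16.1·(68.5°·π/180) = 16.1·1.1956 = 19.25 m
M_R = c_u·L_a·R = 32·19.25·16.1 = 9916.8 kN·m/m
M_D = W·d = 1128·4.38 = 4940.6 kN·m/m
FS = M_R / M_D = 9916.8 / 4940.6 = 2.007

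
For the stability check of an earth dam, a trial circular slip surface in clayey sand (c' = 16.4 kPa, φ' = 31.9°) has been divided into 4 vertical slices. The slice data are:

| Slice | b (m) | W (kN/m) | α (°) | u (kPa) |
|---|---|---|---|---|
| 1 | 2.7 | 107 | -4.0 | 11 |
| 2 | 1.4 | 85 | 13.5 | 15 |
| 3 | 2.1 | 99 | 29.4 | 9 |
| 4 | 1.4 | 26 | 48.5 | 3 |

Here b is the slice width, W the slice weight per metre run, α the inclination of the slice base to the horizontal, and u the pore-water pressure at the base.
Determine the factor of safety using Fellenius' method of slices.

FS = 3.42

Ordinary method of slices: FS = Σ[c'·Δl_i + (W_i cosα_i − u_i·Δl_i)·tanφ'] / Σ W_i sinα_i, with Δl_i = b_i / cosα_i.
Slice 1: Δl = 2.7/cos(-4.0°) = 2.707 m; N'_1 = 107·cos(-4.0°) − 11·2.707 = 77.0; c'Δl = 44.39; W sinα = -7.5
Slice 2: Δl = 1.4/cos13.5° = 1.440 m; N'_2 = 85·cos13.5° − 15·1.440 = 61.1; c'Δl = 23.61; W sinα = 19.8
Slice 3: Δl = 2.1/cos29.4° = 2.410 m; N'_3 = 99·cos29.4° − 9·2.410 = 64.6; c'Δl = 39.53; W sinα = 48.6
Slice 4: Δl = 1.4/cos48.5° = 2.113 m; N'_4 = 26·cos48.5° − 3·2.113 = 10.9; c'Δl = 34.65; W sinα = 19.5
Σc'Δl = 142.2 kN/m; ΣN' = 213.5 kN/m; ΣW sinα = 80.5 kN/m
Resisting = 142.2 + 213.5·tan31.9° = 142.2 + 132.9 = 275.1 kN/m
FS = 275.1 / 80.5 = 3.419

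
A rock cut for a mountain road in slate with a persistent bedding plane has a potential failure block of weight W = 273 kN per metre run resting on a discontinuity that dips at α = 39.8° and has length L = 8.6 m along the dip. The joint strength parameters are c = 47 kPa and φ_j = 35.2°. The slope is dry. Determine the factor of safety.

Resolving the block weight along and normal to the plane and applying the Mohr–Coulomb strength on the joint:
N' = W cosα = 273·cos39.8° = 209.7 kN/m
Driving force T = W sinα = 273·sin39.8° = 174.7 kN/m
Resisting force R = c·L + N'·tanφ_j = 47·8.6 + 209.7·tan35.2° = 404.2 + 148.0 = 552.2 kN/m
FS = R / T = 552.2 / 174.7 = 3.160

FS = 3.16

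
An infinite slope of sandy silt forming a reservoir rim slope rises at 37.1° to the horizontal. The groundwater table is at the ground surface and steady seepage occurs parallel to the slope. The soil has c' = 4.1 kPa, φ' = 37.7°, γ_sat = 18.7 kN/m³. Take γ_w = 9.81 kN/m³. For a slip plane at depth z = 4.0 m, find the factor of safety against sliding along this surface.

With seepage parallel to the slope and the water table at the surface, the effective normal stress on the slip plane uses the buoyant unit weight γ' = γ_sat − γ_w while the driving shear stress uses γ_sat:
FS = [c' + γ' z cos²β tanφ'] / [γ_sat z sinβ cosβ]
γ' = 18.7 − 9.81 = 8.89 kN/m³
Numerator = 4.1 + 8.89·4.0·cos²37.1°·tan37.7° = 4.1 + 8.89·4.0·0.6361·0.7729 = 21.584 kPa
Denominator = 18.7·4.0·sin37.1°·cos37.1° = 18.7·4.0·0.6032·0.7976 = 35.987 kPa
FS = 21.584 / 35.987 = 0.600

FS = 0.60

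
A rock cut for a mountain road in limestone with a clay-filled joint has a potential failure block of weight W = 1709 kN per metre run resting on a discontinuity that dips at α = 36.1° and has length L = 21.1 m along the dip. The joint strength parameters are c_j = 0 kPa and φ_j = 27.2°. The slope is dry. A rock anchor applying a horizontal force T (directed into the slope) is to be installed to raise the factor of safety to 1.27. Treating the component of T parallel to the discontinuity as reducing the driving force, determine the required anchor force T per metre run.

Resolving forces along and normal to the sliding plane, with the horizontal anchor force T adding T·sinα to the effective normal force and T·cosα acting up the plane against the driving force:
FS = [c_jL + (W cosα + T sinα) tanφ_j] / [W sinα − T cosα]
Without the anchor: N' = 1380.9 kN/m, driving T_d = 1006.9 kN/m, resisting R = 0·21.1 + 1380.9·tan27.2° = 709.7 kN/m, FS = 0.70.
Setting FS = 1.27 and solving for T:
1.27·(1006.9 − T cos36.1°) = 709.7 + T sin36.1°·tan27.2°
T·(sin36.1°·tan27.2° + 1.27·cos36.1°) = 1.27·1006.9 − 709.7
T·(0.5892·0.5139 + 1.27·0.8080) = 1278.8 − 709.7 = 569.1
T·1.3290 = 569.1
T = 428.3 kN/m

T = 428 kN/m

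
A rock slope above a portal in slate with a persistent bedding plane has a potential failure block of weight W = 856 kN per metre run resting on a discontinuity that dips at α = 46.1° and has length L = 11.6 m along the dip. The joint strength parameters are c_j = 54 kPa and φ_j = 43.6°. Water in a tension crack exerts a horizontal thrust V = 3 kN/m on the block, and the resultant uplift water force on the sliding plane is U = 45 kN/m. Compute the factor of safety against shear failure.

FS = 1.85

Resolving the block weight along and normal to the plane and applying the Mohr–Coulomb strength on the joint:
N' = W cosα − U − V sinα = 856·cos46.1° − 45 − 3·sin46.1° = 546.4 kN/m
Driving force T = W sinα + V cosα = 856·sin46.1° + 3·cos46.1° = 618.9 kN/m
Resisting force R = c_j·L + N'·tanφ_j = 54·11.6 + 546.4·tan43.6° = 626.4 + 520.3 = 1146.7 kN/m
FS = R / T = 1146.7 / 618.9 = 1.853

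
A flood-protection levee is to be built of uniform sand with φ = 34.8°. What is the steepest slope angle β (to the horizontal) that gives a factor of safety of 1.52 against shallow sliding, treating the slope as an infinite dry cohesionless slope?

For an infinite dry cohesionless slope FS = tanφ/tanβ, so tanβ = tanφ / FS.
tanβ = tan34.8° / 1.52 = 0.6950 / 1.52 = 0.4572
β = arctan(0.4572) = 24.57°

β = 24.6°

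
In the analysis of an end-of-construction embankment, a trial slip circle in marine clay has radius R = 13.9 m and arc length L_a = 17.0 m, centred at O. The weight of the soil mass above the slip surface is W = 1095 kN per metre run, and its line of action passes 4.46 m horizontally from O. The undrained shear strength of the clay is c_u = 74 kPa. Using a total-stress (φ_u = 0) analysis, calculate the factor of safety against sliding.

FS = 3.58

Taking moments about the centre O, the resisting moment is provided by the undrained shear strength acting along the arc:
M_R = c_u·L_a·R = 74·17.00·13.9 = 17486.2 kN·m/m
M_D = W·d = 1095·4.46 = 4883.7 kN·m/m
FS = M_R / M_D = 17486.2 / 4883.7 = 3.581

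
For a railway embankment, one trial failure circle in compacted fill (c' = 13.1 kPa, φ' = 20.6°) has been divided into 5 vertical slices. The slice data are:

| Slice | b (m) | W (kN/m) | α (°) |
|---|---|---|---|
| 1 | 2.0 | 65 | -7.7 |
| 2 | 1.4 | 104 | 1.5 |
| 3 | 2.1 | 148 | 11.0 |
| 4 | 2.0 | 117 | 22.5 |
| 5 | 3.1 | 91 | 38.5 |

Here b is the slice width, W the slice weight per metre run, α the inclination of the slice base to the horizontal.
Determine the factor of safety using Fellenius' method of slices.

FS = 2.74

Ordinary method of slices: FS = Σ[c'·Δl_i + (W_i cosα_i)·tanφ'] / Σ W_i sinα_i, with Δl_i = b_i / cosα_i.
Slice 1: Δl = 2.0/cos(-7.7°) = 2.018 m; N'_1 = 65·cos(-7.7°) = 64.4; c'Δl = 26.44; W sinα = -8.7
Slice 2: Δl = 1.4/cos1.5° = 1.400 m; N'_2 = 104·cos1.5° = 104.0; c'Δl = 18.35; W sinα = 2.7
Slice 3: Δl = 2.1/cos11.0° = 2.139 m; N'_3 = 148·cos11.0° = 145.3; c'Δl = 28.02; W sinα = 28.2
Slice 4: Δl = 2.0/cos22.5° = 2.165 m; N'_4 = 117·cos22.5° = 108.1; c'Δl = 28.36; W sinα = 44.8
Slice 5: Δl = 3.1/cos38.5° = 3.961 m; N'_5 = 91·cos38.5° = 71.2; c'Δl = 51.89; W sinα = 56.6
Σc'Δl = 153.1 kN/m; ΣN' = 493.0 kN/m; ΣW sinα = 123.7 kN/m
Resisting = 153.1 + 493.0·tan20.6° = 153.1 + 185.3 = 338.4 kN/m
FS = 338.4 / 123.7 = 2.736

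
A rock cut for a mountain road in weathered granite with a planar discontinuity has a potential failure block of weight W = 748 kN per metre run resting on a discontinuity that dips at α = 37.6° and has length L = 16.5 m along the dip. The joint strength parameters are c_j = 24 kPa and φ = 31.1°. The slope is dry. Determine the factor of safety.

Resolving the block weight along and normal to the plane and applying the Mohr–Coulomb strength on the joint:
N' = W cosα = 748·cos37.6° = 592.6 kN/m
Driving force T = W sinα = 748·sin37.6° = 456.4 kN/m
Resisting force R = c_j·L + N'·tanφ = 24·16.5 + 592.6·tan31.1° = 396.0 + 357.5 = 753.5 kN/m
FS = R / T = 753.5 / 456.4 = 1.651

FS = 1.65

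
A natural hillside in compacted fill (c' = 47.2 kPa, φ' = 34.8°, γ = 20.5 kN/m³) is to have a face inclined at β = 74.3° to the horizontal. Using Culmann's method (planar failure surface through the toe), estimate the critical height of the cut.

H_c = 31.88 m

Culmann's analysis gives the critical failure plane at α_cr = (β + φ')/2 = (74.3 + 34.8)/2 = 54.5°, and the critical height
H_c = (4c'/γ) · sinβ cosφ' / [1 − cos(β − φ')]
    = (4·47.2/20.5) · sin74.3°·cos34.8° / [1 − cos(39.5°)]
    = 9.210 · 0.9627·0.8211 / [1 − 0.7716]
    = 9.210 · 0.7905 / 0.2284
    = 31.88 m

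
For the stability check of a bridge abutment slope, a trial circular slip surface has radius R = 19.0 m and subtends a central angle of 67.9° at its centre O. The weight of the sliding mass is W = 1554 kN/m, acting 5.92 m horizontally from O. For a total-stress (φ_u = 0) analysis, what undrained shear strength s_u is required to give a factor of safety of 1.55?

FS = s_u·L_a·R / (W·d), so s_u = FS·W·d / (L_a·R).
Arc length L_a = R·θ = 19.0·(67.9°·π/180) = 19.0·1.1851 = 22.52 m
s_u = 1.55·1554·5.92 / (22.52·19.0) = 14259.5 / 427.81 = 33.33 kPa

s_u = 33.3 kPa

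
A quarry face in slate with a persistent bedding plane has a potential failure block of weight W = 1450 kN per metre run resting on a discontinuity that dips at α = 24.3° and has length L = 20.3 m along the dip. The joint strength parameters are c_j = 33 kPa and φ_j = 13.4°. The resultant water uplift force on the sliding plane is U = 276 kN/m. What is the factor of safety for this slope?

FS = 1.54

Resolving the block weight along and normal to the plane and applying the Mohr–Coulomb strength on the joint:
N' = W cosα − U = 1450·cos24.3° − 276 = 1045.5 kN/m
Driving force T = W sinα = 1450·sin24.3° = 596.7 kN/m
Resisting force R = c_j·L + N'·tanφ_j = 33·20.3 + 1045.5·tan13.4° = 669.9 + 249.1 = 919.0 kN/m
FS = R / T = 919.0 / 596.7 = 1.540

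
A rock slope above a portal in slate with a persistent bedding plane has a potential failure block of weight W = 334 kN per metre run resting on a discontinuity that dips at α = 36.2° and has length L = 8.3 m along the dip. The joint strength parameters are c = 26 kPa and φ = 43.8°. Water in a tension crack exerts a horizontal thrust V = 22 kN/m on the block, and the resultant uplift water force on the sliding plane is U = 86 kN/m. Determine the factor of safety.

Resolving the block weight along and normal to the plane and applying the Mohr–Coulomb strength on the joint:
N' = W cosα − U − V sinα = 334·cos36.2° − 86 − 22·sin36.2° = 170.5 kN/m
Driving force T = W sinα + V cosα = 334·sin36.2° + 22·cos36.2° = 215.0 kN/m
Resisting force R = c·L + N'·tanφ = 26·8.3 + 170.5·tan43.8° = 215.8 + 163.5 = 379.3 kN/m
FS = R / T = 379.3 / 215.0 = 1.764

FS = 1.76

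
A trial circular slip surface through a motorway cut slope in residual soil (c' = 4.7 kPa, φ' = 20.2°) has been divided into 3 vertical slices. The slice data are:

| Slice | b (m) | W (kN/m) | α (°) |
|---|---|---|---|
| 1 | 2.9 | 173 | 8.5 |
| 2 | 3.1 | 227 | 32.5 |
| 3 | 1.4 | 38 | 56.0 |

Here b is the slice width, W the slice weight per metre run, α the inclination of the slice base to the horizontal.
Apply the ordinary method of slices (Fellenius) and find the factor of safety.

Ordinary method of slices: FS = Σ[c'·Δl_i + (W_i cosα_i)·tanφ'] / Σ W_i sinα_i, with Δl_i = b_i / cosα_i.
Slice 1: Δl = 2.9/cos8.5° = 2.932 m; N'_1 = 173·cos8.5° = 171.1; c'Δl = 13.78; W sinα = 25.6
Slice 2: Δl = 3.1/cos32.5° = 3.676 m; N'_2 = 227·cos32.5° = 191.4; c'Δl = 17.28; W sinα = 122.0
Slice 3: Δl = 1.4/cos56.0° = 2.504 m; N'_3 = 38·cos56.0° = 21.2; c'Δl = 11.77; W sinα = 31.5
Σc'Δl = 42.8 kN/m; ΣN' = 383.8 kN/m; ΣW sinα = 179.0 kN/m
Resisting = 42.8 + 383.8·tan20.2° = 42.8 + 141.2 = 184.0 kN/m
FS = 184.0 / 179.0 = 1.028

FS = 1.03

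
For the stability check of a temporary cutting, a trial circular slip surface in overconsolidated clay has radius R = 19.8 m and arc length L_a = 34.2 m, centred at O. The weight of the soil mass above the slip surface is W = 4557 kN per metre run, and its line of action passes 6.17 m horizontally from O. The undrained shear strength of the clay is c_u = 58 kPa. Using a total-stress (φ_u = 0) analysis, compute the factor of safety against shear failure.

Taking moments about the centre O, the resisting moment is provided by the undrained shear strength acting along the arc:
M_R = c_u·L_a·R = 58·34.20·19.8 = 39275.3 kN·m/m
M_D = W·d = 4557·6.17 = 28116.7 kN·m/m
FS = M_R / M_D = 39275.3 / 28116.7 = 1.397

FS = 1.40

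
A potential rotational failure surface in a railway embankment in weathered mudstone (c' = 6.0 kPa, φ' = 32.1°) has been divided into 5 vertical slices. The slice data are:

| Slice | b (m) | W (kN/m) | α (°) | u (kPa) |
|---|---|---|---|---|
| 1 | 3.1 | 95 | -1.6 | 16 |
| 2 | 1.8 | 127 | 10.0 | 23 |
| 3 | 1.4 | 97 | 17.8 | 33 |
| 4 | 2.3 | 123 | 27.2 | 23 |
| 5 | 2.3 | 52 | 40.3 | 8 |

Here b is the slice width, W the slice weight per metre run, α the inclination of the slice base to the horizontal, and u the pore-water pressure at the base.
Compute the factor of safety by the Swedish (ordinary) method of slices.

FS = 1.59

Ordinary method of slices: FS = Σ[c'·Δl_i + (W_i cosα_i − u_i·Δl_i)·tanφ'] / Σ W_i sinα_i, with Δl_i = b_i / cosα_i.
Slice 1: Δl = 3.1/cos(-1.6°) = 3.101 m; N'_1 = 95·cos(-1.6°) − 16·3.101 = 45.3; c'Δl = 18.61; W sinα = -2.7
Slice 2: Δl = 1.8/cos10.0° = 1.828 m; N'_2 = 127·cos10.0° − 23·1.828 = 83.0; c'Δl = 10.97; W sinα = 22.1
Slice 3: Δl = 1.4/cos17.8° = 1.470 m; N'_3 = 97·cos17.8° − 33·1.470 = 43.8; c'Δl = 8.82; W sinα = 29.7
Slice 4: Δl = 2.3/cos27.2° = 2.586 m; N'_4 = 123·cos27.2° − 23·2.586 = 49.9; c'Δl = 15.52; W sinα = 56.2
Slice 5: Δl = 2.3/cos40.3° = 3.016 m; N'_5 = 52·cos40.3° − 8·3.016 = 15.5; c'Δl = 18.09; W sinα = 33.6
Σc'Δl = 72.0 kN/m; ΣN' = 237.7 kN/m; ΣW sinα = 138.9 kN/m
Resisting = 72.0 + 237.7·tan32.1° = 72.0 + 149.1 = 221.1 kN/m
FS = 221.1 / 138.9 = 1.592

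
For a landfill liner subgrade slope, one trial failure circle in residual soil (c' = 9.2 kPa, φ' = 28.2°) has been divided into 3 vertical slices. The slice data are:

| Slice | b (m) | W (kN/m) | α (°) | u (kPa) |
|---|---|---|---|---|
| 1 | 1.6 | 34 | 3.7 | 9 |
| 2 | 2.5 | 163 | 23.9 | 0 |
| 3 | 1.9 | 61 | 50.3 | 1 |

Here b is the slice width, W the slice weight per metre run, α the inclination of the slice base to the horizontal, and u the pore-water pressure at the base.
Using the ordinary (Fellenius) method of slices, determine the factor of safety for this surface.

Ordinary method of slices: FS = Σ[c'·Δl_i + (W_i cosα_i − u_i·Δl_i)·tanφ'] / Σ W_i sinα_i, with Δl_i = b_i / cosα_i.
Slice 1: Δl = 1.6/cos3.7° = 1.603 m; N'_1 = 34·cos3.7° − 9·1.603 = 19.5; c'Δl = 14.75; W sinα = 2.2
Slice 2: Δl = 2.5/cos23.9° = 2.734 m; N'_2 = 163·cos23.9° − 0·2.734 = 149.0; c'Δl = 25.16; W sinα = 66.0
Slice 3: Δl = 1.9/cos50.3° = 2.974 m; N'_3 = 61·cos50.3° − 1·2.974 = 36.0; c'Δl = 27.37; W sinα = 46.9
Σc'Δl = 67.3 kN/m; ΣN' = 204.5 kN/m; ΣW sinα = 115.2 kN/m
Resisting = 67.3 + 204.5·tan28.2° = 67.3 + 109.7 = 176.9 kN/m
FS = 176.9 / 115.2 = 1.536

FS = 1.54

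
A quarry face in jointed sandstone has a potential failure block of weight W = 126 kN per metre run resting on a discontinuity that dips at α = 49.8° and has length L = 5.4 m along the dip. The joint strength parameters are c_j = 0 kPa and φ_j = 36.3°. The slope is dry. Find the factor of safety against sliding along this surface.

FS = 0.62

Resolving the block weight along and normal to the plane and applying the Mohr–Coulomb strength on the joint:
N' = W cosα = 126·cos49.8° = 81.3 kN/m
Driving force T = W sinα = 126·sin49.8° = 96.2 kN/m
Resisting force R = c_j·L + N'·tanφ_j = 0·5.4 + 81.3·tan36.3° = 0.0 + 59.7 = 59.7 kN/m
FS = R / T = 59.7 / 96.2 = 0.621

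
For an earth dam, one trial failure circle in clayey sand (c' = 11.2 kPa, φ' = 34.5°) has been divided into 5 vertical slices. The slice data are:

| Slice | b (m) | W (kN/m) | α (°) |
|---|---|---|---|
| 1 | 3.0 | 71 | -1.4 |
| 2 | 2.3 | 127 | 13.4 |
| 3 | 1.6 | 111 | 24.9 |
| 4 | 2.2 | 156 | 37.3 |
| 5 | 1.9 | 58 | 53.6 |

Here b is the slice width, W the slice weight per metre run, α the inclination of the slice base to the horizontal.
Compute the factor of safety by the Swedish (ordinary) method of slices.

FS = 2.13

Ordinary method of slices: FS = Σ[c'·Δl_i + (W_i cosα_i)·tanφ'] / Σ W_i sinα_i, with Δl_i = b_i / cosα_i.
Slice 1: Δl = 3.0/cos(-1.4°) = 3.001 m; N'_1 = 71·cos(-1.4°) = 71.0; c'Δl = 33.61; W sinα = -1.7
Slice 2: Δl = 2.3/cos13.4° = 2.364 m; N'_2 = 127·cos13.4° = 123.5; c'Δl = 26.48; W sinα = 29.4
Slice 3: Δl = 1.6/cos24.9° = 1.764 m; N'_3 = 111·cos24.9° = 100.7; c'Δl = 19.76; W sinα = 46.7
Slice 4: Δl = 2.2/cos37.3° = 2.766 m; N'_4 = 156·cos37.3° = 124.1; c'Δl = 30.98; W sinα = 94.5
Slice 5: Δl = 1.9/cos53.6° = 3.202 m; N'_5 = 58·cos53.6° = 34.4; c'Δl = 35.86; W sinα = 46.7
Σc'Δl = 146.7 kN/m; ΣN' = 453.7 kN/m; ΣW sinα = 215.7 kN/m
Resisting = 146.7 + 453.7·tan34.5° = 146.7 + 311.8 = 458.5 kN/m
FS = 458.5 / 215.7 = 2.126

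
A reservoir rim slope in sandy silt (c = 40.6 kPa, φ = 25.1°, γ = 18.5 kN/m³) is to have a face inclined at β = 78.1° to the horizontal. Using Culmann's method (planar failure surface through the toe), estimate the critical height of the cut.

H_c = 19.54 m

Culmann's analysis gives the critical failure plane at α_cr = (β + φ)/2 = (78.1 + 25.1)/2 = 51.6°, and the critical height
H_c = (4c/γ) · sinβ cosφ / [1 − cos(β − φ)]
    = (4·40.6/18.5) · sin78.1°·cos25.1° / [1 − cos(53.0°)]
    = 8.778 · 0.9785·0.9056 / [1 − 0.6018]
    = 8.778 · 0.8861 / 0.3982
    = 19.54 m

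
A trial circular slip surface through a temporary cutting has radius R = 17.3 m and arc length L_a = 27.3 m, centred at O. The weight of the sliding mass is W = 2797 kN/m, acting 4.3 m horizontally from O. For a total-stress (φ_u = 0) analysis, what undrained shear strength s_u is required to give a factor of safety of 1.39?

s_u = 35.4 kPa

FS = s_u·L_a·R / (W·d), so s_u = FS·W·d / (L_a·R).
s_u = 1.39·2797·4.3 / (27.30·17.3) = 16717.7 / 472.29 = 35.40 kPa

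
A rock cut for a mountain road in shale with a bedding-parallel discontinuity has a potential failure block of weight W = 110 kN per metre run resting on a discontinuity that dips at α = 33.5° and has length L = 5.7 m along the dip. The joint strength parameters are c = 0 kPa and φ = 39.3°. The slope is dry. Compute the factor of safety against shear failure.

FS = 1.24

Resolving the block weight along and normal to the plane and applying the Mohr–Coulomb strength on the joint:
N' = W cosα = 110·cos33.5° = 91.7 kN/m
Driving force T = W sinα = 110·sin33.5° = 60.7 kN/m
Resisting force R = c·L + N'·tanφ = 0·5.7 + 91.7·tan39.3° = 0.0 + 75.1 = 75.1 kN/m
FS = R / T = 75.1 / 60.7 = 1.237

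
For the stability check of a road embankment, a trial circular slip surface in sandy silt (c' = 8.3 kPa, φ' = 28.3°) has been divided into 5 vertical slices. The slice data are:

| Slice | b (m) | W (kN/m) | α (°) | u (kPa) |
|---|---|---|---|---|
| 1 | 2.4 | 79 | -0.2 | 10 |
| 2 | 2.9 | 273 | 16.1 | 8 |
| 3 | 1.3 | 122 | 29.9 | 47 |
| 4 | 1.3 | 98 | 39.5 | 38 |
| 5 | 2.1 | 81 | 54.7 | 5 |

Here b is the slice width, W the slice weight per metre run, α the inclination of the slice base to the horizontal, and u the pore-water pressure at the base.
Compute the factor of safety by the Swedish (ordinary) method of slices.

Ordinary method of slices: FS = Σ[c'·Δl_i + (W_i cosα_i − u_i·Δl_i)·tanφ'] / Σ W_i sinα_i, with Δl_i = b_i / cosα_i.
Slice 1: Δl = 2.4/cos(-0.2°) = 2.400 m; N'_1 = 79·cos(-0.2°) − 10·2.400 = 55.0; c'Δl = 19.92; W sinα = -0.3
Slice 2: Δl = 2.9/cos16.1° = 3.018 m; N'_2 = 273·cos16.1° − 8·3.018 = 238.1; c'Δl = 25.05; W sinα = 75.7
Slice 3: Δl = 1.3/cos29.9° = 1.500 m; N'_3 = 122·cos29.9° − 47·1.500 = 35.3; c'Δl = 12.45; W sinα = 60.8
Slice 4: Δl = 1.3/cos39.5° = 1.685 m; N'_4 = 98·cos39.5° − 38·1.685 = 11.6; c'Δl = 13.98; W sinα = 62.3
Slice 5: Δl = 2.1/cos54.7° = 3.634 m; N'_5 = 81·cos54.7° − 5·3.634 = 28.6; c'Δl = 30.16; W sinα = 66.1
Σc'Δl = 101.6 kN/m; ΣN' = 368.7 kN/m; ΣW sinα = 264.7 kN/m
Resisting = 101.6 + 368.7·tan28.3° = 101.6 + 198.5 = 300.1 kN/m
FS = 300.1 / 264.7 = 1.134

FS = 1.13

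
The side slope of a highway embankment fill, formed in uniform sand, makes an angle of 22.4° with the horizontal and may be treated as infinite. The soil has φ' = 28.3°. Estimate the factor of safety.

FS = 1.31

For a dry cohesionless infinite slope the factor of safety is FS = tanφ' / tanβ.
FS = tan28.3° / tan22.4° = 0.5384 / 0.4122 = 1.306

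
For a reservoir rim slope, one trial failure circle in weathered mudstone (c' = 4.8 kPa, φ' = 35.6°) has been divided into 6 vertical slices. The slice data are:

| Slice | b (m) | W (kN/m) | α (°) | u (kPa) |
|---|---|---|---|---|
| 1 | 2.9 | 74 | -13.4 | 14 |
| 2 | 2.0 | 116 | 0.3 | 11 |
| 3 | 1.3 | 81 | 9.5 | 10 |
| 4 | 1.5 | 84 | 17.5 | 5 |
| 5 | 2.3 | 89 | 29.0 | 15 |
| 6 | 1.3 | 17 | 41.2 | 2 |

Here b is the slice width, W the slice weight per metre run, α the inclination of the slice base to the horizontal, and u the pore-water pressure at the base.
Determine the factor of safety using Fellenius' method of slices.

Ordinary method of slices: FS = Σ[c'·Δl_i + (W_i cosα_i − u_i·Δl_i)·tanφ'] / Σ W_i sinα_i, with Δl_i = b_i / cosα_i.
Slice 1: Δl = 2.9/cos(-13.4°) = 2.981 m; N'_1 = 74·cos(-13.4°) − 14·2.981 = 30.2; c'Δl = 14.31; W sinα = -17.1
Slice 2: Δl = 2.0/cos0.3° = 2.000 m; N'_2 = 116·cos0.3° − 11·2.000 = 94.0; c'Δl = 9.60; W sinα = 0.6
Slice 3: Δl = 1.3/cos9.5° = 1.318 m; N'_3 = 81·cos9.5° − 10·1.318 = 66.7; c'Δl = 6.33; W sinα = 13.4
Slice 4: Δl = 1.5/cos17.5° = 1.573 m; N'_4 = 84·cos17.5° − 5·1.573 = 72.2; c'Δl = 7.55; W sinα = 25.3
Slice 5: Δl = 2.3/cos29.0° = 2.630 m; N'_5 = 89·cos29.0° − 15·2.630 = 38.4; c'Δl = 12.62; W sinα = 43.1
Slice 6: Δl = 1.3/cos41.2° = 1.728 m; N'_6 = 17·cos41.2° − 2·1.728 = 9.3; c'Δl = 8.29; W sinα = 11.2
Σc'Δl = 58.7 kN/m; ΣN' = 310.9 kN/m; ΣW sinα = 76.4 kN/m
Resisting = 58.7 + 310.9·tan35.6° = 58.7 + 222.6 = 281.3 kN/m
FS = 281.3 / 76.4 = 3.681

FS = 3.68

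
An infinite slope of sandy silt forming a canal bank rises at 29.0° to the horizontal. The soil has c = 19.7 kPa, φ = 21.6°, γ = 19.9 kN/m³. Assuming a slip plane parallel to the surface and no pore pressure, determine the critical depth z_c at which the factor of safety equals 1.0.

z_c = 8.17 m

Setting FS = 1.00 in FS = [c + γz cos²β tanφ] / [γz sinβ cosβ] and solving for z:
z = c / [γ cosβ (FS·sinβ − cosβ·tanφ)]
  = 19.7 / [19.9·cos29.0°·(1.00·sin29.0° − cos29.0°·tan21.6°)]
  = 19.7 / [19.9·0.8746·(1.00·0.4848 − 0.8746·0.3959)]
  = 19.7 / 2.4110 = 8.171 m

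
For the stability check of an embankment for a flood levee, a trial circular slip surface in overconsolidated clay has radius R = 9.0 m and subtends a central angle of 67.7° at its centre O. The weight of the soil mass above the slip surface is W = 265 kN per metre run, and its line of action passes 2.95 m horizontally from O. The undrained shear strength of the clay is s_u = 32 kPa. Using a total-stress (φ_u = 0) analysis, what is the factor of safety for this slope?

Taking moments about the centre O, the resisting moment is provided by the undrained shear strength acting along the arc:
Arc length L_a = R·θ = 9.0·(67.7°·π/180) = 9.0·1.1816 = 10.63 m
M_R = s_u·L_a·R = 32·10.63·9.0 = 3062.7 kN·m/m
M_D = W·d = 265·2.95 = 781.8 kN·m/m
FS = M_R / M_D = 3062.7 / 781.8 = 3.918

FS = 3.92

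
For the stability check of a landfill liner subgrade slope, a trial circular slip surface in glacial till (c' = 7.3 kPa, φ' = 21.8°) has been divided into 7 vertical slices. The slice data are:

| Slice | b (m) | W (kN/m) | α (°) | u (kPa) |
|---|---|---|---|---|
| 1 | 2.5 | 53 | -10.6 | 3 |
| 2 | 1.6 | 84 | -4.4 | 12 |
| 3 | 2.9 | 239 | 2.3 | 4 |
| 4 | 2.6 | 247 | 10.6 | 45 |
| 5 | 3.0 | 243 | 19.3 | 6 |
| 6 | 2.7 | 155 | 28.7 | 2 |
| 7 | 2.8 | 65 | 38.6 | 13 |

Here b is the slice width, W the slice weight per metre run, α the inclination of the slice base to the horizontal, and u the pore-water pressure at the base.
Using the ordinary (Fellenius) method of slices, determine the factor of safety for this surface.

FS = 1.98

Ordinary method of slices: FS = Σ[c'·Δl_i + (W_i cosα_i − u_i·Δl_i)·tanφ'] / Σ W_i sinα_i, with Δl_i = b_i / cosα_i.
Slice 1: Δl = 2.5/cos(-10.6°) = 2.543 m; N'_1 = 53·cos(-10.6°) − 3·2.543 = 44.5; c'Δl = 18.57; W sinα = -9.7
Slice 2: Δl = 1.6/cos(-4.4°) = 1.605 m; N'_2 = 84·cos(-4.4°) − 12·1.605 = 64.5; c'Δl = 11.71; W sinα = -6.4
Slice 3: Δl = 2.9/cos2.3° = 2.902 m; N'_3 = 239·cos2.3° − 4·2.902 = 227.2; c'Δl = 21.19; W sinα = 9.6
Slice 4: Δl = 2.6/cos10.6° = 2.645 m; N'_4 = 247·cos10.6° − 45·2.645 = 123.8; c'Δl = 19.31; W sinα = 45.4
Slice 5: Δl = 3.0/cos19.3° = 3.179 m; N'_5 = 243·cos19.3° − 6·3.179 = 210.3; c'Δl = 23.20; W sinα = 80.3
Slice 6: Δl = 2.7/cos28.7° = 3.078 m; N'_6 = 155·cos28.7° − 2·3.078 = 129.8; c'Δl = 22.47; W sinα = 74.4
Slice 7: Δl = 2.8/cos38.6° = 3.583 m; N'_7 = 65·cos38.6° − 13·3.583 = 4.2; c'Δl = 26.15; W sinα = 40.6
Σc'Δl = 142.6 kN/m; ΣN' = 804.2 kN/m; ΣW sinα = 234.1 kN/m
Resisting = 142.6 + 804.2·tan21.8° = 142.6 + 321.7 = 464.3 kN/m
FS = 464.3 / 234.1 = 1.983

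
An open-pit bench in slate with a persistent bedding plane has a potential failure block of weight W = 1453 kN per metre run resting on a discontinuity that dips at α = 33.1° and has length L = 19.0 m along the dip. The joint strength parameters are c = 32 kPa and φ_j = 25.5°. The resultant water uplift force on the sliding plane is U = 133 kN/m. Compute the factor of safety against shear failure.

FS = 1.42

Resolving the block weight along and normal to the plane and applying the Mohr–Coulomb strength on the joint:
N' = W cosα − U = 1453·cos33.1° − 133 = 1084.2 kN/m
Driving force T = W sinα = 1453·sin33.1° = 793.5 kN/m
Resisting force R = c·L + N'·tanφ_j = 32·19.0 + 1084.2·tan25.5° = 608.0 + 517.1 = 1125.1 kN/m
FS = R / T = 1125.1 / 793.5 = 1.418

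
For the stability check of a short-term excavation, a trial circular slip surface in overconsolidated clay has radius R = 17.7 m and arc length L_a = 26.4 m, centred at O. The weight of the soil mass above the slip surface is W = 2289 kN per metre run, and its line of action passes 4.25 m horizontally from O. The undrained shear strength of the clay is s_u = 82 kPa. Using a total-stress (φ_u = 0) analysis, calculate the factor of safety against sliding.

Taking moments about the centre O, the resisting moment is provided by the undrained shear strength acting along the arc:
M_R = s_u·L_a·R = 82·26.40·17.7 = 38317.0 kN·m/m
M_D = W·d = 2289·4.25 = 9728.2 kN·m/m
FS = M_R / M_D = 38317.0 / 9728.2 = 3.939

FS = 3.94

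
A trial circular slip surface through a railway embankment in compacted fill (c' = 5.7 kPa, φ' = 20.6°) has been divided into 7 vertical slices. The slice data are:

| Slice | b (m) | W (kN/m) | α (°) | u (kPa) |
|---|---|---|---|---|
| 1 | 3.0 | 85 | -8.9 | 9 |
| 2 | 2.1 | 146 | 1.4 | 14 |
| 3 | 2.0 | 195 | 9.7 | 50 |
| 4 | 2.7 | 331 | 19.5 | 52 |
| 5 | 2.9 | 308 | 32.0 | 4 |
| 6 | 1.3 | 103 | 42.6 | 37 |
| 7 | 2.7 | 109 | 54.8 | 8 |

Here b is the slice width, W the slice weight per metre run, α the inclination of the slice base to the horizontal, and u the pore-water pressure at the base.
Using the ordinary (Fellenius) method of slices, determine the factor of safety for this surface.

FS = 0.83

Ordinary method of slices: FS = Σ[c'·Δl_i + (W_i cosα_i − u_i·Δl_i)·tanφ'] / Σ W_i sinα_i, with Δl_i = b_i / cosα_i.
Slice 1: Δl = 3.0/cos(-8.9°) = 3.037 m; N'_1 = 85·cos(-8.9°) − 9·3.037 = 56.6; c'Δl = 17.31; W sinα = -13.2
Slice 2: Δl = 2.1/cos1.4° = 2.101 m; N'_2 = 146·cos1.4° − 14·2.101 = 116.5; c'Δl = 11.97; W sinα = 3.6
Slice 3: Δl = 2.0/cos9.7° = 2.029 m; N'_3 = 195·cos9.7° − 50·2.029 = 90.8; c'Δl = 11.57; W sinα = 32.9
Slice 4: Δl = 2.7/cos19.5° = 2.864 m; N'_4 = 331·cos19.5° − 52·2.864 = 163.1; c'Δl = 16.33; W sinα = 110.5
Slice 5: Δl = 2.9/cos32.0° = 3.420 m; N'_5 = 308·cos32.0° − 4·3.420 = 247.5; c'Δl = 19.49; W sinα = 163.2
Slice 6: Δl = 1.3/cos42.6° = 1.766 m; N'_6 = 103·cos42.6° − 37·1.766 = 10.5; c'Δl = 10.07; W sinα = 69.7
Slice 7: Δl = 2.7/cos54.8° = 4.684 m; N'_7 = 109·cos54.8° − 8·4.684 = 25.4; c'Δl = 26.70; W sinα = 89.1
Σc'Δl = 113.4 kN/m; ΣN' = 710.4 kN/m; ΣW sinα = 455.8 kN/m
Resisting = 113.4 + 710.4·tan20.6° = 113.4 + 267.0 = 380.4 kN/m
FS = 380.4 / 455.8 = 0.835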